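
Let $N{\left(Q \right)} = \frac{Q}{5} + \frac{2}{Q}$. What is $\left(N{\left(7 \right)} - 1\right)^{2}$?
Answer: $\frac{576}{1225} \approx 0.4702$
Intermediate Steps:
$N{\left(Q \right)} = \frac{2}{Q} + \frac{Q}{5}$ ($N{\left(Q \right)} = Q \frac{1}{5} + \frac{2}{Q} = \frac{Q}{5} + \frac{2}{Q} = \frac{2}{Q} + \frac{Q}{5}$)
$\left(N{\left(7 \right)} - 1\right)^{2} = \left(\left(\frac{2}{7} + \frac{1}{5} \cdot 7\right) - 1\right)^{2} = \left(\left(2 \cdot \frac{1}{7} + \frac{7}{5}\right) - 1\right)^{2} = \left(\left(\frac{2}{7} + \frac{7}{5}\right) - 1\right)^{2} = \left(\frac{59}{35} - 1\right)^{2} = \left(\frac{24}{35}\right)^{2} = \frac{576}{1225}$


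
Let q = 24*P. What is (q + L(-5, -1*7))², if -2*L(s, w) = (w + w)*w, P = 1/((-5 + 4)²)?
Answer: 625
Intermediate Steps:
P = 1 (P = 1/((-1)²) = 1/1 = 1)
L(s, w) = -w² (L(s, w) = -(w + w)*w/2 = -2*w*w/2 = -w²)
q = 24 (q = 24*1 = 24)
(q + L(-5, -1*7))² = (24 - (-1*7)²)² = (24 - 1*(-7)²)² = (24 - 1*49)² = (24 - 49)² = (-25)² = 625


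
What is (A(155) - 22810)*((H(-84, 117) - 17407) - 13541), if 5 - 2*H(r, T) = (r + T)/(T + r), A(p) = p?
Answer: 701081630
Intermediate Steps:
H(r, T) = 2 (H(r, T) = 5/2 - (r + T)/(2*(T + r)) = 5/2 - (T + r)/(2*(T + r)) = 5/2 - 1/2*1 = 5/2 - 1/2 = 2)
(A(155) - 22810)*((H(-84, 117) - 17407) - 13541) = (155 - 22810)*((2 - 17407) - 13541) = -22655*(-17405 - 13541) = -22655*(-30946) = 701081630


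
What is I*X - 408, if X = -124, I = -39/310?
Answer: -1962/5 ≈ -392.40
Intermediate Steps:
I = -39/310 (I = -39*1/310 = -39/310 ≈ -0.12581)
I*X - 408 = -39/310*(-124) - 408 = 78/5 - 408 = -1962/5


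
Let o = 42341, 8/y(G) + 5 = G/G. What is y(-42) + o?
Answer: 42339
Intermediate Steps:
y(G) = -2 (y(G) = 8/(-5 + G/G) = 8/(-5 + 1) = 8/(-4) = 8*(-¼) = -2)
y(-42) + o = -2 + 42341 = 42339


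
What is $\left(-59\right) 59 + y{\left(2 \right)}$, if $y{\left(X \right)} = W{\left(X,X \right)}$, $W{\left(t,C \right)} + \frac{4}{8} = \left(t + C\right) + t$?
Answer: $- \frac{6951}{2} \approx -3475.5$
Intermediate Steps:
$W{\left(t,C \right)} = - \frac{1}{2} + C + 2 t$ ($W{\left(t,C \right)} = - \frac{1}{2} + \left(\left(t + C\right) + t\right) = - \frac{1}{2} + \left(\left(C + t\right) + t\right) = - \frac{1}{2} + \left(C + 2 t\right) = - \frac{1}{2} + C + 2 t$)
$y{\left(X \right)} = - \frac{1}{2} + 3 X$ ($y{\left(X \right)} = - \frac{1}{2} + X + 2 X = - \frac{1}{2} + 3 X$)
$\left(-59\right) 59 + y{\left(2 \right)} = \left(-59\right) 59 + \left(- \frac{1}{2} + 3 \cdot 2\right) = -3481 + \left(- \frac{1}{2} + 6\right) = -3481 + \frac{11}{2} = - \frac{6951}{2}$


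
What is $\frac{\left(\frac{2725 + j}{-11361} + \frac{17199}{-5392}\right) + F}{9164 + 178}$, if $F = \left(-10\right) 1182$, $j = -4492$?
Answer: $- \frac{1395494185}{1102653216} \approx -1.2656$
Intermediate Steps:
$F = -11820$
$\frac{\left(\frac{2725 + j}{-11361} + \frac{17199}{-5392}\right) + F}{9164 + 178} = \frac{\left(\frac{2725 - 4492}{-11361} + \frac{17199}{-5392}\right) - 11820}{9164 + 178} = \frac{\left(\left(-1767\right) \left(- \frac{1}{11361}\right) + 17199 \left(- \frac{1}{5392}\right)\right) - 11820}{9342} = \left(\left(\frac{589}{3787} - \frac{17199}{5392}\right) - 11820\right) \frac{1}{9342} = \left(- \frac{61956725}{20419504} - 11820\right) \frac{1}{9342} = \left(- \frac{241420494005}{20419504}\right) \frac{1}{9342} = - \frac{1395494185}{1102653216}$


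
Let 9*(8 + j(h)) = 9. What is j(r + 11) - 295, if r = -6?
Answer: -302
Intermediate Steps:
j(h) = -7 (j(h) = -8 + (⅑)*9 = -8 + 1 = -7)
j(r + 11) - 295 = -7 - 295 = -302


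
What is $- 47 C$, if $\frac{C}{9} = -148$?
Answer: $62604$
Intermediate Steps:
$C = -1332$ ($C = 9 \left(-148\right) = -1332$)
$- 47 C = \left(-47\right) \left(-1332\right) = 62604$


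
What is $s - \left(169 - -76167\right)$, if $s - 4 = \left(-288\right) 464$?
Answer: $-209964$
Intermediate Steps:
$s = -133628$ ($s = 4 - 133632 = -133628$)
$s - \left(169 - -76167\right) = -133628 - \left(169 - -76167\right) = -133628 - \left(169 + 76167\right) = -133628 - 76336 = -209964$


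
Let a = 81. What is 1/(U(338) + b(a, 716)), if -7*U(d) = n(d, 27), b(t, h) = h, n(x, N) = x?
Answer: 7/4674 ≈ 0.0014976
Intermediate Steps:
U(d) = -d/7
1/(U(338) + b(a, 716)) = 1/(-⅐*338 + 716) = 1/(-338/7 + 716) = 1/(4674/7) = 7/4674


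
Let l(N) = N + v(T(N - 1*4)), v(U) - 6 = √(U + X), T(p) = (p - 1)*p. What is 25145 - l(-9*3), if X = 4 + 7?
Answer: 25166 - √1003 ≈ 25134.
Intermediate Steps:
X = 11
T(p) = p*(-1 + p) (T(p) = (-1 + p)*p = p*(-1 + p))
v(U) = 6 + √(11 + U) (v(U) = 6 + √(U + 11) = 6 + √(11 + U))
l(N) = 6 + N + √(11 + (-5 + N)*(-4 + N)) (l(N) = N + (6 + √(11 + (N - 1*4)*(-1 + (N - 1*4)))) = N + (6 + √(11 + (N - 4)*(-1 + (N - 4)))) = N + (6 + √(11 + (-4 + N)*(-1 + (-4 + N)))) = N + (6 + √(11 + (-4 + N)*(-5 + N))) = N + (6 + √(11 + (-5 + N)*(-4 + N))) = 6 + N + √(11 + (-5 + N)*(-4 + N)))
25145 - l(-9*3) = 25145 - (6 - 9*3 + √(11 + (-5 - 9*3)*(-4 - 9*3))) = 25145 - (6 - 27 + √(11 + (-5 - 27)*(-4 - 27))) = 25145 - (6 - 27 + √(11 - 32*(-31))) = 25145 - (6 - 27 + √(11 + 992)) = 25145 - (6 - 27 + √1003) = 25145 - (-21 + √1003) = 25145 + (21 - √1003) = 25166 - √1003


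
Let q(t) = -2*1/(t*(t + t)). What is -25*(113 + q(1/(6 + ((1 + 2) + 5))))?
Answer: 2075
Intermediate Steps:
q(t) = -1/t² (q(t) = -2*1/(2*t²) = -1/t²)
-25*(113 + q(1/(6 + ((1 + 2) + 5)))) = -25*(113 - 1/(1/(6 + ((1 + 2) + 5)))²) = -25*(113 - 1/(1/(6 + (3 + 5)))²) = -25*(113 - 1/(1/(6 + 8))²) = -25*(113 - 1/(1/14)²) = -25*(113 - 1/14⁻²) = -25*(113 - 1*196) = -25*(113 - 196) = -25*(-83) = 2075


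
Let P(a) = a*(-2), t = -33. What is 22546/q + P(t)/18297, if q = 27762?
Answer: 23019803/28220073 ≈ 0.81572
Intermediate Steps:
P(a) = -2*a
22546/q + P(t)/18297 = 22546/27762 - 2*(-33)/18297 = 22546*(1/27762) + 66*(1/18297) = 11273/13881 + 22/6099 = 23019803/28220073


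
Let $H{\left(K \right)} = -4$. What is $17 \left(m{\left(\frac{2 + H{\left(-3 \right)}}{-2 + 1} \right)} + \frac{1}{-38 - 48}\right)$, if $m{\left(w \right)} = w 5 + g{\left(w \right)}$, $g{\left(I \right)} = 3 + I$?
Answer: $\frac{21913}{86} \approx 254.8$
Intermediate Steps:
$m{\left(w \right)} = 3 + 6 w$ ($m{\left(w \right)} = w 5 + \left(3 + w\right) = 5 w + \left(3 + w\right) = 3 + 6 w$)
$17 \left(m{\left(\frac{2 + H{\left(-3 \right)}}{-2 + 1} \right)} + \frac{1}{-38 - 48}\right) = 17 \left(\left(3 + 6 \frac{2 - 4}{-2 + 1}\right) + \frac{1}{-38 - 48}\right) = 17 \left(\left(3 + 6 \left(- \frac{2}{-1}\right)\right) + \frac{1}{-86}\right) = 17 \left(\left(3 + 6 \left(\left(-2\right) \left(-1\right)\right)\right) - \frac{1}{86}\right) = 17 \left(\left(3 + 6 \cdot 2\right) - \frac{1}{86}\right) = 17 \left(\left(3 + 12\right) - \frac{1}{86}\right) = 17 \left(15 - \frac{1}{86}\right) = 17 \cdot \frac{1289}{86} = \frac{21913}{86}$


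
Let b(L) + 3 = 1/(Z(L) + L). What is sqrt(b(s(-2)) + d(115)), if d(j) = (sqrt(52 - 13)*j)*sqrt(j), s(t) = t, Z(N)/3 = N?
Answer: sqrt(-50 + 1840*sqrt(4485))/4 ≈ 87.741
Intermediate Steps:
Z(N) = 3*N
b(L) = -3 + 1/(4*L) (b(L) = -3 + 1/(3*L + L) = -3 + 1/(4*L))
d(j) = sqrt(39)*j**(3/2) (d(j) = (sqrt(39)*j)*sqrt(j) = (j*sqrt(39))*sqrt(j) = sqrt(39)*j**(3/2))
sqrt(b(s(-2)) + d(115)) = sqrt((-3 + (1/4)/(-2)) + sqrt(39)*115**(3/2)) = sqrt((-3 + (1/4)*(-1/2)) + sqrt(39)*(115*sqrt(115))) = sqrt((-3 - 1/8) + 115*sqrt(4485)) = sqrt(-25/8 + 115*sqrt(4485))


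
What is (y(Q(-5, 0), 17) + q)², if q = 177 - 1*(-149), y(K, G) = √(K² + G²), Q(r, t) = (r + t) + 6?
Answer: (326 + √290)² ≈ 1.1767e+5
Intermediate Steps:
Q(r, t) = 6 + r + t
y(K, G) = √(G² + K²)
q = 326 (q = 177 + 149 = 326)
(y(Q(-5, 0), 17) + q)² = (√(17² + (6 - 5 + 0)²) + 326)² = (√(289 + 1²) + 326)² = (√(289 + 1) + 326)² = (√290 + 326)² = (326 + √290)²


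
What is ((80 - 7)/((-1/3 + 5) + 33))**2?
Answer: 47961/12769 ≈ 3.7561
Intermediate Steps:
((80 - 7)/((-1/3 + 5) + 33))**2 = (73/((-1*1/3 + 5) + 33))**2 = (73/((-1/3 + 5) + 33))**2 = (73/(14/3 + 33))**2 = (73/(113/3))**2 = (73*(3/113))**2 = (219/113)**2 = 47961/12769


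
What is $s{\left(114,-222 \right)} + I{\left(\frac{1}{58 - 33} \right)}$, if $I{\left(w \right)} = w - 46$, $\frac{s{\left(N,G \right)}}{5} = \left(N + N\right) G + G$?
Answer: $- \frac{6355899}{25} \approx -2.5424 \cdot 10^{5}$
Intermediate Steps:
$s{\left(N,G \right)} = 5 G + 10 G N$ ($s{\left(N,G \right)} = 5 \left(\left(N + N\right) G + G\right) = 5 \left(2 N G + G\right) = 5 \left(2 G N + G\right) = 5 \left(G + 2 G N\right) = 5 G + 10 G N$)
$I{\left(w \right)} = -46 + w$
$s{\left(114,-222 \right)} + I{\left(\frac{1}{58 - 33} \right)} = 5 \left(-222\right) \left(1 + 2 \cdot 114\right) - \left(46 - \frac{1}{58 - 33}\right) = 5 \left(-222\right) \left(1 + 228\right) - \left(46 - \frac{1}{25}\right) = 5 \left(-222\right) 229 + \left(-46 + \frac{1}{25}\right) = -254190 - \frac{1149}{25} = - \frac{6355899}{25}$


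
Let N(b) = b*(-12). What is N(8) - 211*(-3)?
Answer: 537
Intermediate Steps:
N(b) = -12*b
N(8) - 211*(-3) = -12*8 - 211*(-3) = -96 + 633 = 537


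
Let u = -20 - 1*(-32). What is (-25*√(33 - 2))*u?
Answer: -300*√31 ≈ -1670.3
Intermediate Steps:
u = 12 (u = -20 + 32 = 12)
(-25*√(33 - 2))*u = -25*√(33 - 2)*12 = -25*√31*12 = -300*√31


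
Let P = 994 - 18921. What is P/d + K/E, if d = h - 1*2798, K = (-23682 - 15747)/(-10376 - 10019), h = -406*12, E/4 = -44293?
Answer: 99657739423/42638390692 ≈ 2.3373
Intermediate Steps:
P = -17927
E = -177172 (E = 4*(-44293) = -177172)
h = -4872
K = 39429/20395 (K = -39429/(-20395) = -39429*(-1/20395) = 39429/20395 ≈ 1.9333)
d = -7670 (d = -4872 - 1*2798 = -4872 - 2798 = -7670)
P/d + K/E = -17927/(-7670) + (39429/20395)/(-177172) = -17927*(-1/7670) + (39429/20395)*(-1/177172) = 1379/590 - 39429/3613422940 = 99657739423/42638390692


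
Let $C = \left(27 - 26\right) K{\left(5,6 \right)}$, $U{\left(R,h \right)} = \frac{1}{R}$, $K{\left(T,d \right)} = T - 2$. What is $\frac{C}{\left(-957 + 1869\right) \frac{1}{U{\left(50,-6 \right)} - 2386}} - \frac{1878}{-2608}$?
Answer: $- \frac{17661637}{2477600} \approx -7.1285$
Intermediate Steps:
$K{\left(T,d \right)} = -2 + T$
$C = 3$ ($C = \left(27 - 26\right) \left(-2 + 5\right) = 1 \cdot 3 = 3$)
$\frac{C}{\left(-957 + 1869\right) \frac{1}{U{\left(50,-6 \right)} - 2386}} - \frac{1878}{-2608} = \frac{3}{\left(-957 + 1869\right) \frac{1}{\frac{1}{50} - 2386}} - \frac{1878}{-2608} = \frac{3}{912 \frac{1}{\frac{1}{50} - 2386}} - - \frac{939}{1304} = \frac{3}{912 \frac{1}{- \frac{119299}{50}}} + \frac{939}{1304} = \frac{3}{912 \left(- \frac{50}{119299}\right)} + \frac{939}{1304} = \frac{3}{- \frac{45600}{119299}} + \frac{939}{1304} = 3 \left(- \frac{119299}{45600}\right) + \frac{939}{1304} = - \frac{119299}{15200} + \frac{939}{1304} = - \frac{17661637}{2477600}$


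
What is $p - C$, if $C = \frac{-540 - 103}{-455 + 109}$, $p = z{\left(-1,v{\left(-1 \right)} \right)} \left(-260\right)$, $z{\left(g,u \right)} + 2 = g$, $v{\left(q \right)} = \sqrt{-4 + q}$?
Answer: $\frac{269237}{346} \approx 778.14$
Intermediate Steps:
$z{\left(g,u \right)} = -2 + g$
$p = 780$ ($p = \left(-2 - 1\right) \left(-260\right) = \left(-3\right) \left(-260\right) = 780$)
$C = \frac{643}{346}$ ($C = - \frac{643}{-346} = \left(-643\right) \left(- \frac{1}{346}\right) = \frac{643}{346} \approx 1.8584$)
$p - C = 780 - \frac{643}{346} = \frac{269237}{346}$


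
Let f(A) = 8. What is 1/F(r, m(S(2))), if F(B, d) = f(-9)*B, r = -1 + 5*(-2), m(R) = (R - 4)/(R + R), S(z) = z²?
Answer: -1/88 ≈ -0.011364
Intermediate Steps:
m(R) = (-4 + R)/(2*R) (m(R) = (-4 + R)/((2*R)) = (-4 + R)*(1/(2*R)) = (-4 + R)/(2*R))
r = -11 (r = -1 - 10 = -11)
F(B, d) = 8*B
1/F(r, m(S(2))) = 1/(8*(-11)) = 1/(-88) = -1/88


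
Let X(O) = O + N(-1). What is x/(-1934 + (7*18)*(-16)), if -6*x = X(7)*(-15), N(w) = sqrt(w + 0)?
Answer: -7/1580 - I/1580 ≈ -0.0044304 - 0.00063291*I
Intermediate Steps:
N(w) = sqrt(w)
X(O) = I + O (X(O) = O + sqrt(-1) = O + I = I + O)
x = 35/2 + 5*I/2 (x = -(I + 7)*(-15)/6 = -(7 + I)*(-15)/6 = -(-105 - 15*I)/6 = 35/2 + 5*I/2 ≈ 17.5 + 2.5*I)
x/(-1934 + (7*18)*(-16)) = (35/2 + 5*I/2)/(-1934 + (7*18)*(-16)) = (35/2 + 5*I/2)/(-1934 + 126*(-16)) = (35/2 + 5*I/2)/(-1934 - 2016) = (35/2 + 5*I/2)/(-3950) = (35/2 + 5*I/2)*(-1/3950) = -7/1580 - I/1580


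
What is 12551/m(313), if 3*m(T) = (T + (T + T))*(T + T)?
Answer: 12551/195938 ≈ 0.064056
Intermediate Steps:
m(T) = 2*T**2 (m(T) = ((T + (T + T))*(T + T))/3 = ((T + 2*T)*(2*T))/3 = ((3*T)*(2*T))/3 = (6*T**2)/3 = 2*T**2)
12551/m(313) = 12551/((2*313**2)) = 12551/((2*97969)) = 12551/195938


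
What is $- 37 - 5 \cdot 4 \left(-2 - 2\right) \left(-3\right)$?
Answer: $8880$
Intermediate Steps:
$- 37 - 5 \cdot 4 \left(-2 - 2\right) \left(-3\right) = - 37 - 5 \cdot 4 \left(-4\right) \left(-3\right) = - 37 \left(-5\right) \left(-16\right) \left(-3\right) = - 37 \cdot 80 \left(-3\right) = \left(-37\right) \left(-240\right) = 8880$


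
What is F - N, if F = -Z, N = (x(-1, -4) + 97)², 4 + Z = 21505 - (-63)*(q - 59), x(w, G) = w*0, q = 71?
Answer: -31666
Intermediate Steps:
x(w, G) = 0
Z = 22257 (Z = -4 + (21505 - (-63)*(71 - 59)) = -4 + (21505 - (-63)*12) = -4 + (21505 - 1*(-756)) = -4 + (21505 + 756) = -4 + 22261 = 22257)
N = 9409 (N = (0 + 97)² = 97² = 9409)
F = -22257 (F = -1*22257 = -22257)
F - N = -22257 - 1*9409 = -22257 - 9409 = -31666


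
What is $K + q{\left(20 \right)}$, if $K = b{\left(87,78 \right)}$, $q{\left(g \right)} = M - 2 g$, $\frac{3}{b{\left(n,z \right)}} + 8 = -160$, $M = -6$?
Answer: $- \frac{2577}{56} \approx -46.018$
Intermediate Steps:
$b{\left(n,z \right)} = - \frac{1}{56}$ ($b{\left(n,z \right)} = \frac{3}{-8 - 160} = \frac{3}{-168} = 3 \left(- \frac{1}{168}\right) = - \frac{1}{56}$)
$q{\left(g \right)} = -6 - 2 g$
$K = - \frac{1}{56} \approx -0.017857$
$K + q{\left(20 \right)} = - \frac{1}{56} - 46 = - \frac{2577}{56}$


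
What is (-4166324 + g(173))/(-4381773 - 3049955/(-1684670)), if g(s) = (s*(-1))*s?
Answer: 1413860308302/1476367693991 ≈ 0.95766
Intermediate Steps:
g(s) = -s**2 (g(s) = (-s)*s = -s**2)
(-4166324 + g(173))/(-4381773 - 3049955/(-1684670)) = (-4166324 - 1*173**2)/(-4381773 - 3049955/(-1684670)) = (-4166324 - 1*29929)/(-4381773 - 3049955*(-1/1684670)) = (-4166324 - 29929)/(-4381773 + 609991/336934) = -4196253/(-1476367693991/336934) = -4196253*(-336934/1476367693991) = 1413860308302/1476367693991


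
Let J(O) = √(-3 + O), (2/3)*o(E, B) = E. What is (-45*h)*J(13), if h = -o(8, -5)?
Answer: 540*√10 ≈ 1707.6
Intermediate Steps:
o(E, B) = 3*E/2
h = -12 (h = -3*8/2 = -1*12 = -12)
(-45*h)*J(13) = (-45*(-12))*√(-3 + 13) = 540*√10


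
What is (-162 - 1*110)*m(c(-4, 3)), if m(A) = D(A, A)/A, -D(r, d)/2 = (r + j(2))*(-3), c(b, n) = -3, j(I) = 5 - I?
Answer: 0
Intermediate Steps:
D(r, d) = 18 + 6*r (D(r, d) = -2*(r + (5 - 1*2))*(-3) = -2*(r + (5 - 2))*(-3) = -2*(r + 3)*(-3) = -2*(3 + r)*(-3) = -2*(-9 - 3*r) = 18 + 6*r)
m(A) = (18 + 6*A)/A
(-162 - 1*110)*m(c(-4, 3)) = (-162 - 1*110)*(6 + 18/(-3)) = (-162 - 110)*(6 + 18*(-1/3)) = -272*(6 - 6) = -272*0 = 0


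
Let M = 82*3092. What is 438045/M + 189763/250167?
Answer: 157697673587/63428341848 ≈ 2.4862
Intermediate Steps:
M = 253544
438045/M + 189763/250167 = 438045/253544 + 189763/250167 = 157697673587/63428341848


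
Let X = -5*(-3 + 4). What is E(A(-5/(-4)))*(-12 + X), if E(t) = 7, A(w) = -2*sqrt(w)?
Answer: -119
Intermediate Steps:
X = -5 (X = -5*1 = -5)
E(A(-5/(-4)))*(-12 + X) = 7*(-12 - 5) = 7*(-17) = -119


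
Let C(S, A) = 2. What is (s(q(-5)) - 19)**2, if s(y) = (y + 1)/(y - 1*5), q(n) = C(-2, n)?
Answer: 400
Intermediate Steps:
q(n) = 2
s(y) = (1 + y)/(-5 + y) (s(y) = (1 + y)/(y - 5) = (1 + y)/(-5 + y))
(s(q(-5)) - 19)**2 = ((1 + 2)/(-5 + 2) - 19)**2 = (3/(-3) - 19)**2 = (-1/3*3 - 19)**2 = (-1 - 19)**2 = (-20)**2 = 400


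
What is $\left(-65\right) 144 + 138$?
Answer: $-9222$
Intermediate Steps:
$\left(-65\right) 144 + 138 = -9360 + 138 = -9222$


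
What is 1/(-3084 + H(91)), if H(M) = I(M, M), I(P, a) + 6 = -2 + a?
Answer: -1/3001 ≈ -0.00033322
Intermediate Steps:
I(P, a) = -8 + a (I(P, a) = -6 + (-2 + a) = -8 + a)
H(M) = -8 + M
1/(-3084 + H(91)) = 1/(-3084 + (-8 + 91)) = 1/(-3084 + 83) = 1/(-3001) = -1/3001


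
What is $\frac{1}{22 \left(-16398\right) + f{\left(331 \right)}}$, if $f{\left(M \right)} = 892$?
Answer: $- \frac{1}{359864} \approx -2.7788 \cdot 10^{-6}$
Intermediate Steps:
$\frac{1}{22 \left(-16398\right) + f{\left(331 \right)}} = \frac{1}{22 \left(-16398\right) + 892} = \frac{1}{-360756 + 892} = \frac{1}{-359864} = - \frac{1}{359864}$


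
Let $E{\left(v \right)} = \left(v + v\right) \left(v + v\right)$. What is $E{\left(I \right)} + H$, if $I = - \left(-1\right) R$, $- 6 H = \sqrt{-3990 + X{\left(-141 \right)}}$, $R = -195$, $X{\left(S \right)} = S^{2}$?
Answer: $152100 - \frac{\sqrt{15891}}{6} \approx 1.5208 \cdot 10^{5}$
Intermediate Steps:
$H = - \frac{\sqrt{15891}}{6}$ ($H = - \frac{\sqrt{-3990 + \left(-141\right)^{2}}}{6} = - \frac{\sqrt{-3990 + 19881}}{6} = - \frac{\sqrt{15891}}{6} \approx -21.01$)
$I = -195$ ($I = - \left(-1\right) \left(-195\right) = \left(-1\right) 195 = -195$)
$E{\left(v \right)} = 4 v^{2}$ ($E{\left(v \right)} = 2 v 2 v = 4 v^{2}$)
$E{\left(I \right)} + H = 4 \left(-195\right)^{2} - \frac{\sqrt{15891}}{6} = 4 \cdot 38025 - \frac{\sqrt{15891}}{6} = 152100 - \frac{\sqrt{15891}}{6}$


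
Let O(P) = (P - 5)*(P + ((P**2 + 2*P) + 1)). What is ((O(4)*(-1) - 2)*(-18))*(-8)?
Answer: 3888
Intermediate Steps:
O(P) = (-5 + P)*(1 + P**2 + 3*P) (O(P) = (-5 + P)*(P + (1 + P**2 + 2*P)) = (-5 + P)*(1 + P**2 + 3*P))
((O(4)*(-1) - 2)*(-18))*(-8) = (((-5 + 4**3 - 14*4 - 2*4**2)*(-1) - 2)*(-18))*(-8) = (((-5 + 64 - 56 - 2*16)*(-1) - 2)*(-18))*(-8) = (((-5 + 64 - 56 - 32)*(-1) - 2)*(-18))*(-8) = ((-29*(-1) - 2)*(-18))*(-8) = ((29 - 2)*(-18))*(-8) = (27*(-18))*(-8) = -486*(-8) = 3888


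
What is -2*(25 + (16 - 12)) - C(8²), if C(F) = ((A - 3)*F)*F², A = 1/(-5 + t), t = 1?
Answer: 851910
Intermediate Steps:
A = -¼ (A = 1/(-5 + 1) = 1/(-4) = -¼ ≈ -0.25000)
C(F) = -13*F³/4 (C(F) = ((-¼ - 3)*F)*F² = (-13*F/4)*F² = -13*F³/4)
-2*(25 + (16 - 12)) - C(8²) = -2*(25 + (16 - 12)) - (-13)*(8²)³/4 = -2*(25 + 4) - (-13)*64³/4 = -2*29 - (-13)*262144/4 = -58 - 1*(-851968) = -58 + 851968 = 851910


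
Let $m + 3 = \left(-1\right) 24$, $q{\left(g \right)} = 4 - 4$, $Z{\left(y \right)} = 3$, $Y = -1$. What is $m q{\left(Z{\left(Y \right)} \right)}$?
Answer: $0$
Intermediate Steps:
$q{\left(g \right)} = 0$ ($q{\left(g \right)} = 4 - 4 = 0$)
$m = -27$ ($m = -3 - 24 = -27$)
$m q{\left(Z{\left(Y \right)} \right)} = \left(-27\right) 0 = 0$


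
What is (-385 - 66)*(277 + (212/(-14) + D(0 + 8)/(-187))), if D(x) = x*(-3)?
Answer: -14060499/119 ≈ -1.1816e+5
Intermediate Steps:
D(x) = -3*x
(-385 - 66)*(277 + (212/(-14) + D(0 + 8)/(-187))) = (-385 - 66)*(277 + (212/(-14) - 3*(0 + 8)/(-187))) = -451*(277 + (212*(-1/14) - 3*8*(-1/187))) = -451*(277 + (-106/7 - 24*(-1/187))) = -451*(277 + (-106/7 + 24/187)) = -451*(277 - 19654/1309) = -451*342939/1309 = -14060499/119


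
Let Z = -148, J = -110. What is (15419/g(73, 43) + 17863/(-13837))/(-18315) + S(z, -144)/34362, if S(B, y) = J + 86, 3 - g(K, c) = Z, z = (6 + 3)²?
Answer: -8239344910/1328217047739 ≈ -0.0062033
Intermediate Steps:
z = 81 (z = 9² = 81)
g(K, c) = 151 (g(K, c) = 3 - 1*(-148) = 3 + 148 = 151)
S(B, y) = -24 (S(B, y) = -110 + 86 = -24)
(15419/g(73, 43) + 17863/(-13837))/(-18315) + S(z, -144)/34362 = (15419/151 + 17863/(-13837))/(-18315) - 24/34362 = (15419*(1/151) + 17863*(-1/13837))*(-1/18315) - 24*1/34362 = (15419/151 - 17863/13837)*(-1/18315) - 4/5727 = (210655390/2089387)*(-1/18315) - 4/5727 = -3830098/695765871 - 4/5727 = -8239344910/1328217047739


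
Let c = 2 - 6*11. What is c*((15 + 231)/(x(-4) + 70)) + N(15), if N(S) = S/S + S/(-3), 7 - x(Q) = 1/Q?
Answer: -21404/103 ≈ -207.81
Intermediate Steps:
x(Q) = 7 - 1/Q
c = -64 (c = 2 - 66 = -64)
N(S) = 1 - S/3 (N(S) = 1 + S*(-1/3) = 1 - S/3)
c*((15 + 231)/(x(-4) + 70)) + N(15) = -64*(15 + 231)/((7 - 1/(-4)) + 70) + (1 - 1/3*15) = -15744/((7 - 1*(-1/4)) + 70) + (1 - 5) = -15744/((7 + 1/4) + 70) - 4 = -15744/(29/4 + 70) - 4 = -15744/309/4 - 4 = -15744*4/309 - 4 = -64*328/103 - 4 = -20992/103 - 4 = -21404/103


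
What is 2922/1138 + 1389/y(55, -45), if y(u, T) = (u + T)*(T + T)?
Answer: 174853/170700 ≈ 1.0243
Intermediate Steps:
y(u, T) = 2*T*(T + u) (y(u, T) = (T + u)*(2*T) = 2*T*(T + u))
2922/1138 + 1389/y(55, -45) = 2922/1138 + 1389/((2*(-45)*(-45 + 55))) = 2922*(1/1138) + 1389/((2*(-45)*10)) = 1461/569 + 1389/(-900) = 1461/569 + 1389*(-1/900) = 1461/569 - 463/300 = 174853/170700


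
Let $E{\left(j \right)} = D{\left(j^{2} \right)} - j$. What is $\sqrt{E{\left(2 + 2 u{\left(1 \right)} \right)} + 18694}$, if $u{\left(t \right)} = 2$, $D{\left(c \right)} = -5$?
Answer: $\sqrt{18683} \approx 136.69$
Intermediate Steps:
$E{\left(j \right)} = -5 - j$
$\sqrt{E{\left(2 + 2 u{\left(1 \right)} \right)} + 18694} = \sqrt{\left(-5 - \left(2 + 2 \cdot 2\right)\right) + 18694} = \sqrt{\left(-5 - \left(2 + 4\right)\right) + 18694} = \sqrt{\left(-5 - 6\right) + 18694} = \sqrt{-11 + 18694} = \sqrt{18683}$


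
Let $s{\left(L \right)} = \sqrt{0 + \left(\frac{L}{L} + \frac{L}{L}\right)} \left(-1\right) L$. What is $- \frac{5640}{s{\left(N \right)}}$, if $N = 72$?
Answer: $\frac{235 \sqrt{2}}{6} \approx 55.39$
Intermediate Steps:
$s{\left(L \right)} = - L \sqrt{2}$ ($s{\left(L \right)} = \sqrt{0 + \left(1 + 1\right)} \left(-1\right) L = \sqrt{0 + 2} \left(-1\right) L = \sqrt{2} \left(-1\right) L = - \sqrt{2} L = - L \sqrt{2}$)
$- \frac{5640}{s{\left(N \right)}} = - \frac{5640}{\left(-1\right) 72 \sqrt{2}} = - \frac{5640}{\left(-72\right) \sqrt{2}} = - 5640 \left(- \frac{\sqrt{2}}{144}\right) = \frac{235 \sqrt{2}}{6}$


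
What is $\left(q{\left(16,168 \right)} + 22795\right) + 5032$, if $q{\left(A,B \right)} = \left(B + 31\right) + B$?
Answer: $28194$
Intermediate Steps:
$q{\left(A,B \right)} = 31 + 2 B$ ($q{\left(A,B \right)} = \left(31 + B\right) + B = 31 + 2 B$)
$\left(q{\left(16,168 \right)} + 22795\right) + 5032 = \left(\left(31 + 2 \cdot 168\right) + 22795\right) + 5032 = \left(\left(31 + 336\right) + 22795\right) + 5032 = \left(367 + 22795\right) + 5032 = 23162 + 5032 = 28194$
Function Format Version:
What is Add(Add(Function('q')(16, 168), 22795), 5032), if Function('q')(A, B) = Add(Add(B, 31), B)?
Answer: 28194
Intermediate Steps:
Function('q')(A, B) = Add(31, Mul(2, B)) (Function('q')(A, B) = Add(Add(31, B), B) = Add(31, Mul(2, B)))
Add(Add(Function('q')(16, 168), 22795), 5032) = Add(Add(Add(31, Mul(2, 168)), 22795), 5032) = Add(Add(Add(31, 336), 22795), 5032) = Add(Add(367, 22795), 5032) = Add(23162, 5032) = 28194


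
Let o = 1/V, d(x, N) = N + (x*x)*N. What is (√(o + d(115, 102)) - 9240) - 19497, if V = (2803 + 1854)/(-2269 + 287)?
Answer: -28737 + √29257757028574/4657 ≈ -27576.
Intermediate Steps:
V = -4657/1982 (V = 4657/(-1982) = 4657*(-1/1982) = -4657/1982 ≈ -2.3496)
d(x, N) = N + N*x² (d(x, N) = N + x²*N = N + N*x²)
o = -1982/4657 (o = 1/(-4657/1982) = -1982/4657 ≈ -0.42560)
(√(o + d(115, 102)) - 9240) - 19497 = (√(-1982/4657 + 102*(1 + 115²)) - 9240) - 19497 = (√(-1982/4657 + 102*(1 + 13225)) - 9240) - 19497 = (√(-1982/4657 + 102*13226) - 9240) - 19497 = (√(-1982/4657 + 1349052) - 9240) - 19497 = (√(6282533182/4657) - 9240) - 19497 = (√29257757028574/4657 - 9240) - 19497 = (-9240 + √29257757028574/4657) - 19497 = -28737 + √29257757028574/4657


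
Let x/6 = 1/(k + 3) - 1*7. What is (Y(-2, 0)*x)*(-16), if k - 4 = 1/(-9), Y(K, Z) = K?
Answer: -40800/31 ≈ -1316.1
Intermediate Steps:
k = 35/9 (k = 4 + 1/(-9) = 4 + 1*(-1/9) = 4 - 1/9 = 35/9 ≈ 3.8889)
x = -1275/31 (x = 6*(1/(35/9 + 3) - 1*7) = 6*(1/(62/9) - 7) = 6*(9/62 - 7) = 6*(-425/62) = -1275/31 ≈ -41.129)
(Y(-2, 0)*x)*(-16) = -2*(-1275/31)*(-16) = (2550/31)*(-16) = -40800/31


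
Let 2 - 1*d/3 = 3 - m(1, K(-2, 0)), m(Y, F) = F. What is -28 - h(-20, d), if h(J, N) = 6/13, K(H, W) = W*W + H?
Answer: -370/13 ≈ -28.462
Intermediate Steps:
K(H, W) = H + W² (K(H, W) = W² + H = H + W²)
d = -9 (d = 6 - 3*(3 - (-2 + 0²)) = 6 - 3*(3 - (-2 + 0)) = 6 - 3*(3 - 1*(-2)) = 6 - 3*(3 + 2) = 6 - 3*5 = 6 - 15 = -9)
h(J, N) = 6/13 (h(J, N) = 6*(1/13) = 6/13)
-28 - h(-20, d) = -28 - 1*6/13 = -28 - 6/13 = -370/13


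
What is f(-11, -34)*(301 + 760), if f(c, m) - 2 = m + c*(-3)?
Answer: 1061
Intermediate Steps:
f(c, m) = 2 + m - 3*c (f(c, m) = 2 + (m + c*(-3)) = 2 + (m - 3*c) = 2 + m - 3*c)
f(-11, -34)*(301 + 760) = (2 - 34 - 3*(-11))*(301 + 760) = (2 - 34 + 33)*1061 = 1*1061 = 1061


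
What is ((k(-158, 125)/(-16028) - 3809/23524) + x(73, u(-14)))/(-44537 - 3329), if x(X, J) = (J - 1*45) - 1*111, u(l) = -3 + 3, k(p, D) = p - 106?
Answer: 14718374287/4511881134488 ≈ 0.0032621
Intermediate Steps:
k(p, D) = -106 + p
u(l) = 0
x(X, J) = -156 + J (x(X, J) = (J - 45) - 111 = (-45 + J) - 111 = -156 + J)
((k(-158, 125)/(-16028) - 3809/23524) + x(73, u(-14)))/(-44537 - 3329) = (((-106 - 158)/(-16028) - 3809/23524) + (-156 + 0))/(-44537 - 3329) = ((-264*(-1/16028) - 3809*1/23524) - 156)/(-47866) = ((66/4007 - 3809/23524) - 156)*(-1/47866) = (-13710079/94260668 - 156)*(-1/47866) = -14718374287/94260668*(-1/47866) = 14718374287/4511881134488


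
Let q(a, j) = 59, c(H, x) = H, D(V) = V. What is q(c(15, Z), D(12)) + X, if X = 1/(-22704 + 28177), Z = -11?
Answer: 322908/5473 ≈ 59.000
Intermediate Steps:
X = 1/5473 ≈ 0.00018272
q(c(15, Z), D(12)) + X = 59 + 1/5473 = 322908/5473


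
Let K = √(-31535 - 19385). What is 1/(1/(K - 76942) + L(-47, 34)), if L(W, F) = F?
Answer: 201284080714/6843656128249 + 2*I*√12730/6843656128249 ≈ 0.029412 + 3.2973e-11*I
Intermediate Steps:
K = 2*I*√12730 (K = √(-50920) = 2*I*√12730 ≈ 225.65*I)
1/(1/(K - 76942) + L(-47, 34)) = 1/(1/(2*I*√12730 - 76942) + 34) = 1/(1/(-76942 + 2*I*√12730) + 34) = 1/(34 + 1/(-76942 + 2*I*√12730))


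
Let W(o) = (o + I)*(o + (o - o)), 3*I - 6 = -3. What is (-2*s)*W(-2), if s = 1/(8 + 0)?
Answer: -1/2 ≈ -0.50000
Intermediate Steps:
s = 1/8 ≈ 0.12500
I = 1 (I = 2 + (1/3)*(-3) = 2 - 1 = 1)
W(o) = o*(1 + o) (W(o) = (o + 1)*(o + (o - o)) = (1 + o)*(o + 0) = (1 + o)*o = o*(1 + o))
(-2*s)*W(-2) = (-2*1/8)*(-2*(1 - 2)) = -(-1)*(-1)/2 = -1/4*2 = -1/2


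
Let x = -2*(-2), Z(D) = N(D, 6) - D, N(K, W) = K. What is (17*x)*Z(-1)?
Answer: 0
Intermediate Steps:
Z(D) = 0 (Z(D) = D - D = 0)
x = 4
(17*x)*Z(-1) = (17*4)*0 = 68*0 = 0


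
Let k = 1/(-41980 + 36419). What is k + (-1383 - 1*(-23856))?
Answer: 124972352/5561 ≈ 22473.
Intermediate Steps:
k = -1/5561 (k = 1/(-5561) = -1/5561 ≈ -0.00017982)
k + (-1383 - 1*(-23856)) = -1/5561 + (-1383 - 1*(-23856)) = -1/5561 + (-1383 + 23856) = -1/5561 + 22473 = 124972352/5561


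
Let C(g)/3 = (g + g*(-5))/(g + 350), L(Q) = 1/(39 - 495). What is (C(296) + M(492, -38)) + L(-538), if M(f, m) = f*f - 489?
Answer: 1872646759/7752 ≈ 2.4157e+5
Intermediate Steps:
L(Q) = -1/456 (L(Q) = 1/(-456) = -1/456)
C(g) = -12*g/(350 + g) (C(g) = 3*((g + g*(-5))/(g + 350)) = 3*((g - 5*g)/(350 + g)) = 3*((-4*g)/(350 + g)) = 3*(-4*g/(350 + g)) = -12*g/(350 + g))
M(f, m) = -489 + f**2 (M(f, m) = f**2 - 489 = -489 + f**2)
(C(296) + M(492, -38)) + L(-538) = (-12*296/(350 + 296) + (-489 + 492**2)) - 1/456 = (-12*296/646 + (-489 + 242064)) - 1/456 = (-12*296*1/646 + 241575) - 1/456 = (-1776/323 + 241575) - 1/456 = 78026949/323 - 1/456 = 1872646759/7752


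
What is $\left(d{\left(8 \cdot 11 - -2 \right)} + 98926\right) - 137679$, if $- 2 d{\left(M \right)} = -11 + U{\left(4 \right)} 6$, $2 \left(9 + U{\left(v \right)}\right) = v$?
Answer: $- \frac{77453}{2} \approx -38727.0$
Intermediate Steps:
$U{\left(v \right)} = -9 + \frac{v}{2}$
$d{\left(M \right)} = \frac{53}{2}$ ($d{\left(M \right)} = - \frac{-11 + \left(-9 + \frac{1}{2} \cdot 4\right) 6}{2} = - \frac{-11 + \left(-9 + 2\right) 6}{2} = - \frac{-11 - 42}{2} = \left(- \frac{1}{2}\right) \left(-53\right) = \frac{53}{2}$)
$\left(d{\left(8 \cdot 11 - -2 \right)} + 98926\right) - 137679 = \left(\frac{53}{2} + 98926\right) - 137679 = \frac{197905}{2} - 137679 = - \frac{77453}{2}$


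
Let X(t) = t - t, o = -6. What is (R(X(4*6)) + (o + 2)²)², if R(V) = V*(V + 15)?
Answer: 256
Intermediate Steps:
X(t) = 0
R(V) = V*(15 + V)
(R(X(4*6)) + (o + 2)²)² = (0*(15 + 0) + (-6 + 2)²)² = (0*15 + (-4)²)² = (0 + 16)² = 16² = 256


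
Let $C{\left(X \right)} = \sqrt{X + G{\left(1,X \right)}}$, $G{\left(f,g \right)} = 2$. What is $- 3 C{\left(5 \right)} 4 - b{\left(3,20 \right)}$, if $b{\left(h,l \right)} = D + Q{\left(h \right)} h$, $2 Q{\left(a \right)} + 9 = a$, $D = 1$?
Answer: $8 - 12 \sqrt{7} \approx -23.749$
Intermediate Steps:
$Q{\left(a \right)} = - \frac{9}{2} + \frac{a}{2}$
$C{\left(X \right)} = \sqrt{2 + X}$ ($C{\left(X \right)} = \sqrt{X + 2} = \sqrt{2 + X}$)
$b{\left(h,l \right)} = 1 + h \left(- \frac{9}{2} + \frac{h}{2}\right)$ ($b{\left(h,l \right)} = 1 + \left(- \frac{9}{2} + \frac{h}{2}\right) h = 1 + h \left(- \frac{9}{2} + \frac{h}{2}\right)$)
$- 3 C{\left(5 \right)} 4 - b{\left(3,20 \right)} = - 3 \sqrt{2 + 5} \cdot 4 - \left(1 + \frac{1}{2} \cdot 3 \left(-9 + 3\right)\right) = - 3 \sqrt{7} \cdot 4 - \left(1 + \frac{1}{2} \cdot 3 \left(-6\right)\right) = - 12 \sqrt{7} - \left(1 - 9\right) = - 12 \sqrt{7} - -8 = - 12 \sqrt{7} + 8 = 8 - 12 \sqrt{7}$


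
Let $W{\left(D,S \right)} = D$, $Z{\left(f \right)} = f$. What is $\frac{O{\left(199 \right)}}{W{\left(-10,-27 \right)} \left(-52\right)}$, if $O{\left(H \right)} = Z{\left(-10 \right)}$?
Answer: $- \frac{1}{52} \approx -0.019231$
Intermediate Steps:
$O{\left(H \right)} = -10$
$\frac{O{\left(199 \right)}}{W{\left(-10,-27 \right)} \left(-52\right)} = - \frac{10}{\left(-10\right) \left(-52\right)} = - \frac{10}{520} = \left(-10\right) \frac{1}{520} = - \frac{1}{52}$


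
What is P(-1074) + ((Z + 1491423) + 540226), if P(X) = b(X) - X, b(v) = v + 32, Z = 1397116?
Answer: 3428797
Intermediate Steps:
b(v) = 32 + v
P(X) = 32 (P(X) = (32 + X) - X = 32)
P(-1074) + ((Z + 1491423) + 540226) = 32 + ((1397116 + 1491423) + 540226) = 32 + (2888539 + 540226) = 32 + 3428765 = 3428797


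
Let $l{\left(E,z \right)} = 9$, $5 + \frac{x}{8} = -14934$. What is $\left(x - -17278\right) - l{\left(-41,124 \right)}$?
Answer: $-102243$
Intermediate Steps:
$x = -119512$ ($x = -40 + 8 \left(-14934\right) = -40 - 119472 = -119512$)
$\left(x - -17278\right) - l{\left(-41,124 \right)} = \left(-119512 - -17278\right) - 9 = \left(-119512 + 17278\right) - 9 = -102234 - 9 = -102243$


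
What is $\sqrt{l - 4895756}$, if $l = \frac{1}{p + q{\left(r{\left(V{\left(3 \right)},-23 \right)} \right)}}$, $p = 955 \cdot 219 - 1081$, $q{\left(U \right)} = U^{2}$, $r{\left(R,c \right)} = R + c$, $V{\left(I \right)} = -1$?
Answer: $\frac{i \sqrt{832482183448785}}{13040} \approx 2212.6 i$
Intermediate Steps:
$p = 208064$ ($p = 209145 - 1081 = 208064$)
$l = \frac{1}{208640}$ ($l = \frac{1}{208064 + \left(-1 - 23\right)^{2}} = \frac{1}{208064 + \left(-24\right)^{2}} = \frac{1}{208064 + 576} = \frac{1}{208640} \approx 4.7929 \cdot 10^{-6}$)
$\sqrt{l - 4895756} = \sqrt{\frac{1}{208640} - 4895756} = \sqrt{- \frac{1021450531839}{208640}} = \frac{i \sqrt{832482183448785}}{13040}$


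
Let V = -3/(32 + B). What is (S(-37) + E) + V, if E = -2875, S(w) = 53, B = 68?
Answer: -282203/100 ≈ -2822.0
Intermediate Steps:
V = -3/100 (V = -3/(32 + 68) = -3/100 ≈ -0.030000)
(S(-37) + E) + V = (53 - 2875) - 3/100 = -2822 - 3/100 = -282203/100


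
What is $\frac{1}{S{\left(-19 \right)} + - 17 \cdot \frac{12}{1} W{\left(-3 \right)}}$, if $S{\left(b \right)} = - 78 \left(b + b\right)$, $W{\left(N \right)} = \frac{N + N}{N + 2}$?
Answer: $\frac{1}{1740} \approx 0.00057471$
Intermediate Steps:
$W{\left(N \right)} = \frac{2 N}{2 + N}$
$S{\left(b \right)} = - 156 b$ ($S{\left(b \right)} = - 78 \cdot 2 b = - 156 b$)
$\frac{1}{S{\left(-19 \right)} + - 17 \cdot \frac{12}{1} W{\left(-3 \right)}} = \frac{1}{\left(-156\right) \left(-19\right) + - 17 \cdot \frac{12}{1} \cdot 2 \left(-3\right) \frac{1}{2 - 3}} = \frac{1}{2964 + - 17 \cdot 12 \cdot 1 \cdot 2 \left(-3\right) \frac{1}{-1}} = \frac{1}{2964 + \left(-17\right) 12 \cdot 2 \left(-3\right) \left(-1\right)} = \frac{1}{2964 - 1224} = \frac{1}{1740}$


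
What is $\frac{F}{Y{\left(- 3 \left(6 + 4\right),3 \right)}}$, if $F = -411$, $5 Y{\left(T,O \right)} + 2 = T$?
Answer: $\frac{2055}{32} \approx 64.219$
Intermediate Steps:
$Y{\left(T,O \right)} = - \frac{2}{5} + \frac{T}{5}$
$\frac{F}{Y{\left(- 3 \left(6 + 4\right),3 \right)}} = - \frac{411}{- \frac{2}{5} + \frac{\left(-3\right) \left(6 + 4\right)}{5}} = - \frac{411}{- \frac{2}{5} + \frac{\left(-3\right) 10}{5}} = - \frac{411}{- \frac{2}{5} + \frac{1}{5} \left(-30\right)} = - \frac{411}{- \frac{2}{5} - 6} = - \frac{411}{- \frac{32}{5}} = \left(-411\right) \left(- \frac{5}{32}\right) = \frac{2055}{32}$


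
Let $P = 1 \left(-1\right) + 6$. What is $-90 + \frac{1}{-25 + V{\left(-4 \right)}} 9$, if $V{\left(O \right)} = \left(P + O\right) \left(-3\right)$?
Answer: $- \frac{2529}{28} \approx -90.321$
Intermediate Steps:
$P = 5$ ($P = -1 + 6 = 5$)
$V{\left(O \right)} = -15 - 3 O$ ($V{\left(O \right)} = \left(5 + O\right) \left(-3\right) = -15 - 3 O$)
$-90 + \frac{1}{-25 + V{\left(-4 \right)}} 9 = -90 + \frac{1}{-25 - 3} \cdot 9 = -90 + \frac{1}{-28} \cdot 9 = -90 - \frac{9}{28} = - \frac{2529}{28}$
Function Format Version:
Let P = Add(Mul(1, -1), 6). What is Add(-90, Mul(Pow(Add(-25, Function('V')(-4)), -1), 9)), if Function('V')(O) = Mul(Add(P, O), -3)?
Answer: Rational(-2529, 28) ≈ -90.321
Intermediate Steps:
P = 5 (P = Add(-1, 6) = 5)
Function('V')(O) = Add(-15, Mul(-3, O)) (Function('V')(O) = Mul(Add(5, O), -3) = Add(-15, Mul(-3, O)))
Add(-90, Mul(Pow(Add(-25, Function('V')(-4)), -1), 9)) = Add(-90, Mul(Pow(Add(-25, Add(-15, Mul(-3, -4))), -1), 9)) = Add(-90, Mul(Pow(Add(-25, Add(-15, 12)), -1), 9)) = Add(-90, Mul(Pow(Add(-25, -3), -1), 9)) = Add(-90, Mul(Pow(-28, -1), 9)) = Add(-90, Mul(Rational(-1, 28), 9)) = Add(-90, Rational(-9, 28)) = Rational(-2529, 28)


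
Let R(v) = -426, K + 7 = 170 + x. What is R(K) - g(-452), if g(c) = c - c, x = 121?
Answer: -426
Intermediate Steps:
g(c) = 0
K = 284 (K = -7 + (170 + 121) = -7 + 291 = 284)
R(K) - g(-452) = -426 - 1*0 = -426 + 0 = -426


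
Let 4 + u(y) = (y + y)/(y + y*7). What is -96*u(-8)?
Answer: 360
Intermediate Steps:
u(y) = -15/4 (u(y) = -4 + (y + y)/(y + y*7) = -4 + (2*y)/(y + 7*y) = -4 + (2*y)/((8*y)) = -4 + (2*y)*(1/(8*y)) = -4 + ¼ = -15/4)
-96*u(-8) = -96*(-15/4) = 360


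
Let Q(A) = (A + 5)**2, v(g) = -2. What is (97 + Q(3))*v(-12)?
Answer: -322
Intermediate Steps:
Q(A) = (5 + A)**2
(97 + Q(3))*v(-12) = (97 + (5 + 3)**2)*(-2) = (97 + 8**2)*(-2) = (97 + 64)*(-2) = 161*(-2) = -322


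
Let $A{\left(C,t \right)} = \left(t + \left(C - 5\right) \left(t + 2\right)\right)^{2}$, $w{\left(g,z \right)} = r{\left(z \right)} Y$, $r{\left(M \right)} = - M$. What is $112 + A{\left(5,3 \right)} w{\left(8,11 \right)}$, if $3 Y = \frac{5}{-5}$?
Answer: $145$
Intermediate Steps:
$Y = - \frac{1}{3}$ ($Y = \frac{5 \frac{1}{-5}}{3} = \frac{5 \left(- \frac{1}{5}\right)}{3} = \frac{1}{3} \left(-1\right) = - \frac{1}{3} \approx -0.33333$)
$w{\left(g,z \right)} = \frac{z}{3}$ ($w{\left(g,z \right)} = - z \left(- \frac{1}{3}\right) = \frac{z}{3}$)
$A{\left(C,t \right)} = \left(t + \left(-5 + C\right) \left(2 + t\right)\right)^{2}$
$112 + A{\left(5,3 \right)} w{\left(8,11 \right)} = 112 + \left(-10 - 12 + 2 \cdot 5 + 5 \cdot 3\right)^{2} \cdot \frac{1}{3} \cdot 11 = 112 + \left(-10 - 12 + 10 + 15\right)^{2} \cdot \frac{11}{3} = 112 + 3^{2} \cdot \frac{11}{3} = 112 + 9 \cdot \frac{11}{3} = 112 + 33 = 145$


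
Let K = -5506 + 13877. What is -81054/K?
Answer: -81054/8371 ≈ -9.6827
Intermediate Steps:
K = 8371
-81054/K = -81054/8371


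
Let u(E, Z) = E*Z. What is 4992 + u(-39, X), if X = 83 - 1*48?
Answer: 3627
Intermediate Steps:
X = 35 (X = 83 - 48 = 35)
4992 + u(-39, X) = 4992 - 39*35 = 4992 - 1365 = 3627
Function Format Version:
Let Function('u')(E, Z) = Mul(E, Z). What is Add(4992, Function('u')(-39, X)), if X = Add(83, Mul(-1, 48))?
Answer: 3627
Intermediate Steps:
X = 35 (X = Add(83, -48) = 35)
Add(4992, Function('u')(-39, X)) = Add(4992, Mul(-39, 35)) = Add(4992, -1365) = 3627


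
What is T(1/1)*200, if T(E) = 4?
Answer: 800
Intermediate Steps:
T(1/1)*200 = 4*200 = 800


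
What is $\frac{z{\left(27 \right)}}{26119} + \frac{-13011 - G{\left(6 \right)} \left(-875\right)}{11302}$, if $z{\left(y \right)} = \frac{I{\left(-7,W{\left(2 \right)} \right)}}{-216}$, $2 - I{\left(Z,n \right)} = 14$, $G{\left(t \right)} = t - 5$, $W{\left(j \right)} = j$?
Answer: $- \frac{2852816005}{2656772442} \approx -1.0738$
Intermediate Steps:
$G{\left(t \right)} = -5 + t$
$I{\left(Z,n \right)} = -12$ ($I{\left(Z,n \right)} = 2 - 14 = -12$)
$z{\left(y \right)} = \frac{1}{18}$ ($z{\left(y \right)} = - \frac{12}{-216} = \left(-12\right) \left(- \frac{1}{216}\right) = \frac{1}{18}$)
$\frac{z{\left(27 \right)}}{26119} + \frac{-13011 - G{\left(6 \right)} \left(-875\right)}{11302} = \frac{1}{18 \cdot 26119} + \frac{-13011 - \left(-5 + 6\right) \left(-875\right)}{11302} = \frac{1}{18} \cdot \frac{1}{26119} + \left(-13011 - 1 \left(-875\right)\right) \frac{1}{11302} = \frac{1}{470142} + \left(-13011 - -875\right) \frac{1}{11302} = \frac{1}{470142} + \left(-13011 + 875\right) \frac{1}{11302} = \frac{1}{470142} - \frac{6068}{5651} = - \frac{2852816005}{2656772442}$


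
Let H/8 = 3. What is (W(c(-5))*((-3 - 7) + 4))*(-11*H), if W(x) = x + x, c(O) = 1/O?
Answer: -3168/5 ≈ -633.60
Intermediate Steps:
H = 24 (H = 8*3 = 24)
W(x) = 2*x
(W(c(-5))*((-3 - 7) + 4))*(-11*H) = ((2/(-5))*((-3 - 7) + 4))*(-11*24) = ((2*(-⅕))*(-10 + 4))*(-264) = -⅖*(-6)*(-264) = (12/5)*(-264) = -3168/5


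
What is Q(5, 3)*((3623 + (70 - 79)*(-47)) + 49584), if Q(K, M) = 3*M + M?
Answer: 643560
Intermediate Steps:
Q(K, M) = 4*M
Q(5, 3)*((3623 + (70 - 79)*(-47)) + 49584) = (4*3)*((3623 + (70 - 79)*(-47)) + 49584) = 12*((3623 - 9*(-47)) + 49584) = 12*((3623 + 423) + 49584) = 12*(4046 + 49584) = 12*53630 = 643560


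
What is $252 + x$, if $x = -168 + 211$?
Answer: $295$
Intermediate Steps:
$x = 43$
$252 + x = 252 + 43 = 295$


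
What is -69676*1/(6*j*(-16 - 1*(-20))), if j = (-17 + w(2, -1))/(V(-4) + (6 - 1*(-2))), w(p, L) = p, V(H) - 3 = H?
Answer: 121933/90 ≈ 1354.8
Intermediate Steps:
V(H) = 3 + H
j = -15/7 (j = (-17 + 2)/((3 - 4) + (6 - 1*(-2))) = -15/(-1 + (6 + 2)) = -15/(-1 + 8) = -15/7 ≈ -2.1429)
-69676*1/(6*j*(-16 - 1*(-20))) = -69676*(-7/(90*(-16 - 1*(-20)))) = -69676*(-7/(90*(-16 + 20))) = -69676/(-15/7*4*6) = -69676/((-60/7*6)) = -69676/(-360/7) = -69676*(-7/360) = 121933/90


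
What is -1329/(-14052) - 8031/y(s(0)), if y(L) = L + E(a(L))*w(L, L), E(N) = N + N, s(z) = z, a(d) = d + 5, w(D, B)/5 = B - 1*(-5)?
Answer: -18753227/585500 ≈ -32.029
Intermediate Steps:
w(D, B) = 25 + 5*B (w(D, B) = 5*(B - 1*(-5)) = 5*(B + 5) = 5*(5 + B) = 25 + 5*B)
a(d) = 5 + d
E(N) = 2*N
y(L) = L + (10 + 2*L)*(25 + 5*L) (y(L) = L + (2*(5 + L))*(25 + 5*L) = L + (10 + 2*L)*(25 + 5*L))
-1329/(-14052) - 8031/y(s(0)) = -1329/(-14052) - 8031/(0 + 10*(5 + 0)**2) = -1329*(-1/14052) - 8031/(0 + 10*5**2) = 443/4684 - 8031/(0 + 10*25) = 443/4684 - 8031/(0 + 250) = 443/4684 - 8031/250 = -18753227/585500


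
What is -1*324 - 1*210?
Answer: -534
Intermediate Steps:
-1*324 - 1*210 = -324 - 210 = -534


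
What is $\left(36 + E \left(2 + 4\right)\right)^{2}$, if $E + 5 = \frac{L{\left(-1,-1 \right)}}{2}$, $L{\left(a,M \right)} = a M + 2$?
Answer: $225$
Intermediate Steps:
$L{\left(a,M \right)} = 2 + M a$ ($L{\left(a,M \right)} = M a + 2 = 2 + M a$)
$E = - \frac{7}{2}$ ($E = -5 + \frac{2 - -1}{2} = -5 + \left(2 + 1\right) \frac{1}{2} = -5 + 3 \cdot \frac{1}{2} = -5 + \frac{3}{2} = - \frac{7}{2} \approx -3.5$)
$\left(36 + E \left(2 + 4\right)\right)^{2} = \left(36 - \frac{7 \left(2 + 4\right)}{2}\right)^{2} = \left(36 - 21\right)^{2} = 15^{2} = 225$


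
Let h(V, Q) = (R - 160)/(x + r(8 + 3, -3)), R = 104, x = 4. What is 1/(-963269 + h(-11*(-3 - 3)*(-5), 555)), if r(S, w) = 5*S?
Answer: -59/56832927 ≈ -1.0381e-6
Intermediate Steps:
h(V, Q) = -56/59 (h(V, Q) = (104 - 160)/(4 + 5*(8 + 3)) = -56/(4 + 5*11) = -56/(4 + 55) = -56/59)
1/(-963269 + h(-11*(-3 - 3)*(-5), 555)) = 1/(-963269 - 56/59) = 1/(-56832927/59) = -59/56832927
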